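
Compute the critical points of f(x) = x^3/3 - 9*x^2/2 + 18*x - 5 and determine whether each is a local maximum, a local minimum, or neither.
f'(x) = x^2 - 9*x + 18

Solve f'(x) = 0:
  Factor: x^2 - 9*x + 18 = (x - 6)*(x - 3) = 0.
  ⇒ x = 3, 6

f''(x) = 2*x - 9
Second-derivative test at each critical point:
  f''(3) = -3 < 0 → local maximum
  f''(6) = 3 > 0 → local minimum

Critical points: x = 3 (local maximum); x = 6 (local minimum)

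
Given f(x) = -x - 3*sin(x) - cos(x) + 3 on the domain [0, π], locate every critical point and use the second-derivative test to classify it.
f'(x) = sin(x) - 3*cos(x) - 1

Solve f'(x) = 0 on [0, π]:
  f'(x) = 0 ⇔ sin(x) - 3*cos(x) = 1. Write the left side as R·cos(x + φ) with R = √((-3)² + (-1)²) = sqrt(10), cos φ = -3*sqrt(10)/10, sin φ = -sqrt(10)/10; then cos(x + φ) = sqrt(10)/10. Solve for x and keep the solutions lying in [0, π].
  ⇒ x = pi/2 ≈ 1.5708

f''(x) = 3*sin(x) + cos(x)
Second-derivative test at each critical point:
  f''(1.5708) = 3 > 0 → local minimum

Critical points: x = pi/2 ≈ 1.5708 (local minimum)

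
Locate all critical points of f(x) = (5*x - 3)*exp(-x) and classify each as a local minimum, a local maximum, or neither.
f'(x) = (8 - 5*x)*exp(-x)

Solve f'(x) = 0:
  f'(x) = (8 - 5*x)·exp(-x) and exp(-x) > 0 for every x, so f'(x) = 0 ⇔ 8 - 5*x = 0.
  8 - 5*x = 0.
  ⇒ x = 8/5

f''(x) = (5*x - 13)*exp(-x)
Second-derivative test at each critical point:
  f''(8/5) = -1.0095 < 0 → local maximum

Critical points: x = 8/5 (local maximum)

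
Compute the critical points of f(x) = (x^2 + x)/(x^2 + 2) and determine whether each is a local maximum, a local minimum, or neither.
f'(x) = (-x^2 + 4*x + 2)/(x^4 + 4*x^2 + 4)

Solve f'(x) = 0:
  f'(x) = -(x^2 - 4*x - 2)/(x^2 + 2)^2; the denominator is positive wherever f is defined, so f'(x) = 0 ⇔ -x^2 + 4*x + 2 = 0.
  x^2 - 4*x - 2 = 0 has no rational roots; quadratic formula: x = (4 ± √24)/2.
  ⇒ x = 2 - sqrt(6) ≈ -0.4495, 2 + sqrt(6) ≈ 4.4495

f''(x) = 2*(x^3 - 6*x^2 - 6*x + 4)/(x^6 + 6*x^4 + 12*x^2 + 8)
Second-derivative test at each critical point:
  f''(-0.4495) = 1.0103 > 0 → local minimum
  f''(4.4495) = -0.0103 < 0 → local maximum

Critical points: x = 2 - sqrt(6) ≈ -0.4495 (local minimum); x = 2 + sqrt(6) ≈ 4.4495 (local maximum)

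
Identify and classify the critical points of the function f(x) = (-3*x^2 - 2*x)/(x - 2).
f'(x) = (-3*x^2 + 12*x + 4)/(x^2 - 4*x + 4)

Solve f'(x) = 0:
  f'(x) = -(3*x^2 - 12*x - 4)/(x - 2)^2; the denominator is positive wherever f is defined, so f'(x) = 0 ⇔ -3*x^2 + 12*x + 4 = 0.
  3*x^2 - 12*x - 4 = 0 has no rational roots; quadratic formula: x = (12 ± √192)/6.
  ⇒ x = 2 - 4*sqrt(3)/3 ≈ -0.3094, 2 + 4*sqrt(3)/3 ≈ 4.3094

f''(x) = -32/(x^3 - 6*x^2 + 12*x - 8)
Second-derivative test at each critical point:
  f''(-0.3094) = 2.5981 > 0 → local minimum
  f''(4.3094) = -2.5981 < 0 → local maximum

Critical points: x = 2 - 4*sqrt(3)/3 ≈ -0.3094 (local minimum); x = 2 + 4*sqrt(3)/3 ≈ 4.3094 (local maximum)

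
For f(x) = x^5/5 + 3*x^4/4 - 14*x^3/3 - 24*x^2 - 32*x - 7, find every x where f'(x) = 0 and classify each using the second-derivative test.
f'(x) = x^4 + 3*x^3 - 14*x^2 - 48*x - 32

Solve f'(x) = 0:
  Factor: x^4 + 3*x^3 - 14*x^2 - 48*x - 32 = (x - 4)*(x + 1)*(x + 2)*(x + 4) = 0.
  ⇒ x = -4, -2, -1, 4

f''(x) = 4*x^3 + 9*x^2 - 28*x - 48
Second-derivative test at each critical point:
  f''(-4) = -48 < 0 → local maximum
  f''(-2) = 12 > 0 → local minimum
  f''(-1) = -15 < 0 → local maximum
  f''(4) = 240 > 0 → local minimum

Critical points: x = -4 (local maximum); x = -2 (local minimum); x = -1 (local maximum); x = 4 (local minimum)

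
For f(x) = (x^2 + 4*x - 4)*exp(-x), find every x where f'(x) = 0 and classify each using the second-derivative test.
f'(x) = (-x^2 - 2*x + 8)*exp(-x)

Solve f'(x) = 0:
  f'(x) = (-x^2 - 2*x + 8)·exp(-x) and exp(-x) > 0 for every x, so f'(x) = 0 ⇔ -x^2 - 2*x + 8 = 0.
  Factor: -x^2 - 2*x + 8 = -(x - 2)*(x + 4) = 0.
  ⇒ x = -4, 2

f''(x) = (x^2 - 10)*exp(-x)
Second-derivative test at each critical point:
  f''(-4) = 327.5889 > 0 → local minimum
  f''(2) = -0.8120 < 0 → local maximum

Critical points: x = -4 (local minimum); x = 2 (local maximum)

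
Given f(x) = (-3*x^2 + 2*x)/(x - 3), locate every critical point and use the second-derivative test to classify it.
f'(x) = 3*(-x^2 + 6*x - 2)/(x^2 - 6*x + 9)

Solve f'(x) = 0:
  f'(x) = -3*(x^2 - 6*x + 2)/(x - 3)^2; the denominator is positive wherever f is defined, so f'(x) = 0 ⇔ -3*x^2 + 18*x - 6 = 0.
  Factor: -3*x^2 + 18*x - 6 = -3*(x^2 - 6*x + 2); x^2 - 6*x + 2 = 0 has no rational roots; quadratic formula: x = (6 ± √28)/2.
  ⇒ x = 3 - sqrt(7) ≈ 0.3542, sqrt(7) + 3 ≈ 5.6458

f''(x) = -42/(x^3 - 9*x^2 + 27*x - 27)
Second-derivative test at each critical point:
  f''(0.3542) = 2.2678 > 0 → local minimum
  f''(5.6458) = -2.2678 < 0 → local maximum

Critical points: x = 3 - sqrt(7) ≈ 0.3542 (local minimum); x = sqrt(7) + 3 ≈ 5.6458 (local maximum)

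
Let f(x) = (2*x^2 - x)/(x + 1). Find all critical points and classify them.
f'(x) = (2*x^2 + 4*x - 1)/(x^2 + 2*x + 1)

Solve f'(x) = 0:
  f'(x) = (2*x^2 + 4*x - 1)/(x + 1)^2; the denominator is positive wherever f is defined, so f'(x) = 0 ⇔ 2*x^2 + 4*x - 1 = 0.
  2*x^2 + 4*x - 1 = 0 has no rational roots; quadratic formula: x = (-4 ± √24)/4.
  ⇒ x = -sqrt(6)/2 - 1 ≈ -2.2247, -1 + sqrt(6)/2 ≈ 0.2247

f''(x) = 6/(x^3 + 3*x^2 + 3*x + 1)
Second-derivative test at each critical point:
  f''(-2.2247) = -3.2660 < 0 → local maximum
  f''(0.2247) = 3.2660 > 0 → local minimum

Critical points: x = -sqrt(6)/2 - 1 ≈ -2.2247 (local maximum); x = -1 + sqrt(6)/2 ≈ 0.2247 (local minimum)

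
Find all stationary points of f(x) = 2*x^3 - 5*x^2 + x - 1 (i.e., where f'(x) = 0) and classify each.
f'(x) = 6*x^2 - 10*x + 1

Solve f'(x) = 0:
  6*x^2 - 10*x + 1 = 0 has no rational roots; quadratic formula: x = (10 ± √76)/12.
  ⇒ x = 5/6 - sqrt(19)/6 ≈ 0.1069, sqrt(19)/6 + 5/6 ≈ 1.5598

f''(x) = 12*x - 10
Second-derivative test at each critical point:
  f''(0.1069) = -8.7178 < 0 → local maximum
  f''(1.5598) = 8.7178 > 0 → local minimum

Critical points: x = 5/6 - sqrt(19)/6 ≈ 0.1069 (local maximum); x = sqrt(19)/6 + 5/6 ≈ 1.5598 (local minimum)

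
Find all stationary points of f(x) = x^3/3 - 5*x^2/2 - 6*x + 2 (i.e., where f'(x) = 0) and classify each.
f'(x) = x^2 - 5*x - 6

Solve f'(x) = 0:
  Factor: x^2 - 5*x - 6 = (x - 6)*(x + 1) = 0.
  ⇒ x = -1, 6

f''(x) = 2*x - 5
Second-derivative test at each critical point:
  f''(-1) = -7 < 0 → local maximum
  f''(6) = 7 > 0 → local minimum

Critical points: x = -1 (local maximum); x = 6 (local minimum)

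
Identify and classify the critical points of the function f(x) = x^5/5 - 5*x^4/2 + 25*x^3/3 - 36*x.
f'(x) = x^4 - 10*x^3 + 25*x^2 - 36

Solve f'(x) = 0:
  Factor: x^4 - 10*x^3 + 25*x^2 - 36 = (x - 6)*(x - 3)*(x - 2)*(x + 1) = 0.
  ⇒ x = -1, 2, 3, 6

f''(x) = 2*x*(2*x^2 - 15*x + 25)
Second-derivative test at each critical point:
  f''(-1) = -84 < 0 → local maximum
  f''(2) = 12 > 0 → local minimum
  f''(3) = -12 < 0 → local maximum
  f''(6) = 84 > 0 → local minimum

Critical points: x = -1 (local maximum); x = 2 (local minimum); x = 3 (local maximum); x = 6 (local minimum)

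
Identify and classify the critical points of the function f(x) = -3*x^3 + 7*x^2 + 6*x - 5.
f'(x) = -9*x^2 + 14*x + 6

Solve f'(x) = 0:
  9*x^2 - 14*x - 6 = 0 has no rational roots; quadratic formula: x = (14 ± √412)/18.
  ⇒ x = 7/9 - sqrt(103)/9 ≈ -0.3499, 7/9 + sqrt(103)/9 ≈ 1.9054

f''(x) = 14 - 18*x
Second-derivative test at each critical point:
  f''(-0.3499) = 20.2978 > 0 → local minimum
  f''(1.9054) = -20.2978 < 0 → local maximum

Critical points: x = 7/9 - sqrt(103)/9 ≈ -0.3499 (local minimum); x = 7/9 + sqrt(103)/9 ≈ 1.9054 (local maximum)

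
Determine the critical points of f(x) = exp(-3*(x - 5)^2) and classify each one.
f'(x) = 6*(5 - x)*exp(-3*(x - 5)^2)

Solve f'(x) = 0:
  f'(x) = (30 - 6*x)·exp(-3*(x - 5)^2) and exp(-3*(x - 5)^2) > 0 for every x, so f'(x) = 0 ⇔ 30 - 6*x = 0.
  Factor: 30 - 6*x = -6*(x - 5) = 0.
  ⇒ x = 5

f''(x) = 6*(6*(x - 5)^2 - 1)*exp(-3*(x - 5)^2)
Second-derivative test at each critical point:
  f''(5) = -6 < 0 → local maximum

Critical points: x = 5 (local maximum)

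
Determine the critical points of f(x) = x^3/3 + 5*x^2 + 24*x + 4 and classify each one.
f'(x) = x^2 + 10*x + 24

Solve f'(x) = 0:
  Factor: x^2 + 10*x + 24 = (x + 4)*(x + 6) = 0.
  ⇒ x = -6, -4

f''(x) = 2*x + 10
Second-derivative test at each critical point:
  f''(-6) = -2 < 0 → local maximum
  f''(-4) = 2 > 0 → local minimum

Critical points: x = -6 (local maximum); x = -4 (local minimum)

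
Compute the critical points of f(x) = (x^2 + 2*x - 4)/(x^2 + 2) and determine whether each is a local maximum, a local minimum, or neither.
f'(x) = 2*(-x^2 + 6*x + 2)/(x^4 + 4*x^2 + 4)

Solve f'(x) = 0:
  f'(x) = -2*(x^2 - 6*x - 2)/(x^2 + 2)^2; the denominator is positive wherever f is defined, so f'(x) = 0 ⇔ -2*x^2 + 12*x + 4 = 0.
  Factor: -2*x^2 + 12*x + 4 = -2*(x^2 - 6*x - 2); x^2 - 6*x - 2 = 0 has no rational roots; quadratic formula: x = (6 ± √44)/2.
  ⇒ x = 3 - sqrt(11) ≈ -0.3166, 3 + sqrt(11) ≈ 6.3166

f''(x) = 4*(x^3 - 9*x^2 - 6*x + 6)/(x^6 + 6*x^4 + 12*x^2 + 8)
Second-derivative test at each critical point:
  f''(-0.3166) = 3.0076 > 0 → local minimum
  f''(6.3166) = -0.0076 < 0 → local maximum

Critical points: x = 3 - sqrt(11) ≈ -0.3166 (local minimum); x = 3 + sqrt(11) ≈ 6.3166 (local maximum)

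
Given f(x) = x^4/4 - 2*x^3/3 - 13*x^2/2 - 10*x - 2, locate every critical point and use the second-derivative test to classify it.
f'(x) = x^3 - 2*x^2 - 13*x - 10

Solve f'(x) = 0:
  Factor: x^3 - 2*x^2 - 13*x - 10 = (x - 5)*(x + 1)*(x + 2) = 0.
  ⇒ x = -2, -1, 5

f''(x) = 3*x^2 - 4*x - 13
Second-derivative test at each critical point:
  f''(-2) = 7 > 0 → local minimum
  f''(-1) = -6 < 0 → local maximum
  f''(5) = 42 > 0 → local minimum

Critical points: x = -2 (local minimum); x = -1 (local maximum); x = 5 (local minimum)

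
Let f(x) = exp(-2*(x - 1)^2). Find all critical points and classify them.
f'(x) = 4*(1 - x)*exp(-2*(x - 1)^2)

Solve f'(x) = 0:
  f'(x) = (4 - 4*x)·exp(-2*(x - 1)^2) and exp(-2*(x - 1)^2) > 0 for every x, so f'(x) = 0 ⇔ 4 - 4*x = 0.
  Factor: 4 - 4*x = -4*(x - 1) = 0.
  ⇒ x = 1

f''(x) = 4*(4*(x - 1)^2 - 1)*exp(-2*(x - 1)^2)
Second-derivative test at each critical point:
  f''(1) = -4 < 0 → local maximum

Critical points: x = 1 (local maximum)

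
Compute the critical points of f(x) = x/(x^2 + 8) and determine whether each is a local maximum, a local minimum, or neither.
f'(x) = (8 - x^2)/(x^4 + 16*x^2 + 64)

Solve f'(x) = 0:
  f'(x) = -(x^2 - 8)/(x^2 + 8)^2; the denominator is positive wherever f is defined, so f'(x) = 0 ⇔ 8 - x^2 = 0.
  x^2 - 8 = 0 has no rational roots; quadratic formula: x = (0 ± √32)/2.
  ⇒ x = -2*sqrt(2) ≈ -2.8284, 2*sqrt(2) ≈ 2.8284

f''(x) = 2*x*(x^2 - 24)/(x^2 + 8)^3
Second-derivative test at each critical point:
  f''(-2.8284) = 0.0221 > 0 → local minimum
  f''(2.8284) = -0.0221 < 0 → local maximum

Critical points: x = -2*sqrt(2) ≈ -2.8284 (local minimum); x = 2*sqrt(2) ≈ 2.8284 (local maximum)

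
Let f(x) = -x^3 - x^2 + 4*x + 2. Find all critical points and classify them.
f'(x) = -3*x^2 - 2*x + 4

Solve f'(x) = 0:
  3*x^2 + 2*x - 4 = 0 has no rational roots; quadratic formula: x = (-2 ± √52)/6.
  ⇒ x = -sqrt(13)/3 - 1/3 ≈ -1.5352, -1/3 + sqrt(13)/3 ≈ 0.8685

f''(x) = -6*x - 2
Second-derivative test at each critical point:
  f''(-1.5352) = 7.2111 > 0 → local minimum
  f''(0.8685) = -7.2111 < 0 → local maximum

Critical points: x = -sqrt(13)/3 - 1/3 ≈ -1.5352 (local minimum); x = -1/3 + sqrt(13)/3 ≈ 0.8685 (local maximum)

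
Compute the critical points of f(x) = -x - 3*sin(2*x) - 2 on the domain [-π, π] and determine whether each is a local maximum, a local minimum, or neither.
f'(x) = 12*sin(x)^2 - 7

Solve f'(x) = 0 on [-π, π]:
  f'(x) = 0 ⇔ cos(2*x) = -1/6, i.e. 2*x = ±arccos(-1/6) + 2nπ; keep the solutions lying in [-π, π].
  ⇒ x = -pi + acos(-1/6)/2 ≈ -2.2725, -acos(-1/6)/2 ≈ -0.8691, acos(-1/6)/2 ≈ 0.8691, pi - acos(-1/6)/2 ≈ 2.2725

f''(x) = 12*sin(2*x)
Second-derivative test at each critical point:
  f''(-2.2725) = 11.8322 > 0 → local minimum
  f''(-0.8691) = -11.8322 < 0 → local maximum
  f''(0.8691) = 11.8322 > 0 → local minimum
  f''(2.2725) = -11.8322 < 0 → local maximum

Critical points: x = -pi + acos(-1/6)/2 ≈ -2.2725 (local minimum); x = -acos(-1/6)/2 ≈ -0.8691 (local maximum); x = acos(-1/6)/2 ≈ 0.8691 (local minimum); x = pi - acos(-1/6)/2 ≈ 2.2725 (local maximum)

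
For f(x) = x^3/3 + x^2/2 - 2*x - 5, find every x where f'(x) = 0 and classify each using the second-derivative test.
f'(x) = x^2 + x - 2

Solve f'(x) = 0:
  Factor: x^2 + x - 2 = (x - 1)*(x + 2) = 0.
  ⇒ x = -2, 1

f''(x) = 2*x + 1
Second-derivative test at each critical point:
  f''(-2) = -3 < 0 → local maximum
  f''(1) = 3 > 0 → local minimum

Critical points: x = -2 (local maximum); x = 1 (local minimum)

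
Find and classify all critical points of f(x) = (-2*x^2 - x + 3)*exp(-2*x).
f'(x) = (4*x^2 - 2*x - 7)*exp(-2*x)

Solve f'(x) = 0:
  f'(x) = (4*x^2 - 2*x - 7)·exp(-2*x) and exp(-2*x) > 0 for every x, so f'(x) = 0 ⇔ 4*x^2 - 2*x - 7 = 0.
  4*x^2 - 2*x - 7 = 0 has no rational roots; quadratic formula: x = (2 ± √116)/8.
  ⇒ x = 1/4 - sqrt(29)/4 ≈ -1.0963, 1/4 + sqrt(29)/4 ≈ 1.5963

f''(x) = 4*(-2*x^2 + 3*x + 3)*exp(-2*x)
Second-derivative test at each critical point:
  f''(-1.0963) = -96.4840 < 0 → local maximum
  f''(1.5963) = 0.4423 > 0 → local minimum

Critical points: x = 1/4 - sqrt(29)/4 ≈ -1.0963 (local maximum); x = 1/4 + sqrt(29)/4 ≈ 1.5963 (local minimum)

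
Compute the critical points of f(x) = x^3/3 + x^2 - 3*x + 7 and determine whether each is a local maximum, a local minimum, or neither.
f'(x) = x^2 + 2*x - 3

Solve f'(x) = 0:
  Factor: x^2 + 2*x - 3 = (x - 1)*(x + 3) = 0.
  ⇒ x = -3, 1

f''(x) = 2*x + 2
Second-derivative test at each critical point:
  f''(-3) = -4 < 0 → local maximum
  f''(1) = 4 > 0 → local minimum

Critical points: x = -3 (local maximum); x = 1 (local minimum)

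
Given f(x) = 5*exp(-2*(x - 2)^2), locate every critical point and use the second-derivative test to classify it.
f'(x) = 20*(2 - x)*exp(-2*(x - 2)^2)

Solve f'(x) = 0:
  f'(x) = (40 - 20*x)·exp(-2*(x - 2)^2) and exp(-2*(x - 2)^2) > 0 for every x, so f'(x) = 0 ⇔ 40 - 20*x = 0.
  Factor: 40 - 20*x = -20*(x - 2) = 0.
  ⇒ x = 2

f''(x) = 20*(4*(x - 2)^2 - 1)*exp(-2*(x - 2)^2)
Second-derivative test at each critical point:
  f''(2) = -20 < 0 → local maximum

Critical points: x = 2 (local maximum)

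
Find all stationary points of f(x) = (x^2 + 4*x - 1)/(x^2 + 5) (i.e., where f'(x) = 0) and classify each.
f'(x) = 4*(-x^2 + 3*x + 5)/(x^4 + 10*x^2 + 25)

Solve f'(x) = 0:
  f'(x) = -4*(x^2 - 3*x - 5)/(x^2 + 5)^2; the denominator is positive wherever f is defined, so f'(x) = 0 ⇔ -4*x^2 + 12*x + 20 = 0.
  Factor: -4*x^2 + 12*x + 20 = -4*(x^2 - 3*x - 5); x^2 - 3*x - 5 = 0 has no rational roots; quadratic formula: x = (3 ± √29)/2.
  ⇒ x = 3/2 - sqrt(29)/2 ≈ -1.1926, 3/2 + sqrt(29)/2 ≈ 4.1926

f''(x) = 4*(2*x^3 - 9*x^2 - 30*x + 15)/(x^6 + 15*x^4 + 75*x^2 + 125)
Second-derivative test at each critical point:
  f''(-1.1926) = 0.5223 > 0 → local minimum
  f''(4.1926) = -0.0423 < 0 → local maximum

Critical points: x = 3/2 - sqrt(29)/2 ≈ -1.1926 (local minimum); x = 3/2 + sqrt(29)/2 ≈ 4.1926 (local maximum)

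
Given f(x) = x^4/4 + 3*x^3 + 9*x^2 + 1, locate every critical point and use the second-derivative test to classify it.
f'(x) = x*(x^2 + 9*x + 18)

Solve f'(x) = 0:
  Factor: x^3 + 9*x^2 + 18*x = x*(x + 3)*(x + 6) = 0.
  ⇒ x = -6, -3, 0

f''(x) = 3*x^2 + 18*x + 18
Second-derivative test at each critical point:
  f''(-6) = 18 > 0 → local minimum
  f''(-3) = -9 < 0 → local maximum
  f''(0) = 18 > 0 → local minimum

Critical points: x = -6 (local minimum); x = -3 (local maximum); x = 0 (local minimum)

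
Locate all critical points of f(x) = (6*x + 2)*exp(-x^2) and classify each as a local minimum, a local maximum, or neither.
f'(x) = 2*(-2*x*(3*x + 1) + 3)*exp(-x^2)

Solve f'(x) = 0:
  f'(x) = (-12*x^2 - 4*x + 6)·exp(-x^2) and exp(-x^2) > 0 for every x, so f'(x) = 0 ⇔ -12*x^2 - 4*x + 6 = 0.
  Factor: -12*x^2 - 4*x + 6 = -2*(6*x^2 + 2*x - 3); 6*x^2 + 2*x - 3 = 0 has no rational roots; quadratic formula: x = (-2 ± √76)/12.
  ⇒ x = -sqrt(19)/6 - 1/6 ≈ -0.8931, -1/6 + sqrt(19)/6 ≈ 0.5598

f''(x) = 4*(2*x^2*(3*x + 1) - 9*x - 1)*exp(-x^2)
Second-derivative test at each critical point:
  f''(-0.8931) = 7.8522 > 0 → local minimum
  f''(0.5598) = -12.7447 < 0 → local maximum

Critical points: x = -sqrt(19)/6 - 1/6 ≈ -0.8931 (local minimum); x = -1/6 + sqrt(19)/6 ≈ 0.5598 (local maximum)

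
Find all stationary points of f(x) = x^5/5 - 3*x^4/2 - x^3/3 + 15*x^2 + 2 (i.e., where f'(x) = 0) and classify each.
f'(x) = x*(x^3 - 6*x^2 - x + 30)

Solve f'(x) = 0:
  Factor: x^4 - 6*x^3 - x^2 + 30*x = x*(x - 5)*(x - 3)*(x + 2) = 0.
  ⇒ x = -2, 0, 3, 5

f''(x) = 4*x^3 - 18*x^2 - 2*x + 30
Second-derivative test at each critical point:
  f''(-2) = -70 < 0 → local maximum
  f''(0) = 30 > 0 → local minimum
  f''(3) = -30 < 0 → local maximum
  f''(5) = 70 > 0 → local minimum

Critical points: x = -2 (local maximum); x = 0 (local minimum); x = 3 (local maximum); x = 5 (local minimum)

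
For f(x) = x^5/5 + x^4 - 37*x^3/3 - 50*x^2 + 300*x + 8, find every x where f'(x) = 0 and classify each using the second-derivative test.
f'(x) = x^4 + 4*x^3 - 37*x^2 - 100*x + 300

Solve f'(x) = 0:
  Factor: x^4 + 4*x^3 - 37*x^2 - 100*x + 300 = (x - 5)*(x - 2)*(x + 5)*(x + 6) = 0.
  ⇒ x = -6, -5, 2, 5

f''(x) = 4*x^3 + 12*x^2 - 74*x - 100
Second-derivative test at each critical point:
  f''(-6) = -88 < 0 → local maximum
  f''(-5) = 70 > 0 → local minimum
  f''(2) = -168 < 0 → local maximum
  f''(5) = 330 > 0 → local minimum

Critical points: x = -6 (local maximum); x = -5 (local minimum); x = 2 (local maximum); x = 5 (local minimum)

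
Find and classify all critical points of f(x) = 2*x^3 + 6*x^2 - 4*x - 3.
f'(x) = 6*x^2 + 12*x - 4

Solve f'(x) = 0:
  Factor: 6*x^2 + 12*x - 4 = 2*(3*x^2 + 6*x - 2); 3*x^2 + 6*x - 2 = 0 has no rational roots; quadratic formula: x = (-6 ± √60)/6.
  ⇒ x = -sqrt(15)/3 - 1 ≈ -2.2910, -1 + sqrt(15)/3 ≈ 0.2910

f''(x) = 12*x + 12
Second-derivative test at each critical point:
  f''(-2.2910) = -15.4919 < 0 → local maximum
  f''(0.2910) = 15.4919 > 0 → local minimum

Critical points: x = -sqrt(15)/3 - 1 ≈ -2.2910 (local maximum); x = -1 + sqrt(15)/3 ≈ 0.2910 (local minimum)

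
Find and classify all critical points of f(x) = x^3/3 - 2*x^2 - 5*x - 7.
f'(x) = x^2 - 4*x - 5

Solve f'(x) = 0:
  Factor: x^2 - 4*x - 5 = (x - 5)*(x + 1) = 0.
  ⇒ x = -1, 5

f''(x) = 2*x - 4
Second-derivative test at each critical point:
  f''(-1) = -6 < 0 → local maximum
  f''(5) = 6 > 0 → local minimum

Critical points: x = -1 (local maximum); x = 5 (local minimum)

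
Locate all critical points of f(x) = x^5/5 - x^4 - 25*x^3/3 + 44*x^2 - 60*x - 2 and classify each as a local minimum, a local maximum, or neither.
f'(x) = x^4 - 4*x^3 - 25*x^2 + 88*x - 60

Solve f'(x) = 0:
  Factor: x^4 - 4*x^3 - 25*x^2 + 88*x - 60 = (x - 6)*(x - 2)*(x - 1)*(x + 5) = 0.
  ⇒ x = -5, 1, 2, 6

f''(x) = 4*x^3 - 12*x^2 - 50*x + 88
Second-derivative test at each critical point:
  f''(-5) = -462 < 0 → local maximum
  f''(1) = 30 > 0 → local minimum
  f''(2) = -28 < 0 → local maximum
  f''(6) = 220 > 0 → local minimum

Critical points: x = -5 (local maximum); x = 1 (local minimum); x = 2 (local maximum); x = 6 (local minimum)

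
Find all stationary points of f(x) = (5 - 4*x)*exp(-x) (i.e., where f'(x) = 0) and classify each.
f'(x) = (4*x - 9)*exp(-x)

Solve f'(x) = 0:
  f'(x) = (4*x - 9)·exp(-x) and exp(-x) > 0 for every x, so f'(x) = 0 ⇔ 4*x - 9 = 0.
  4*x - 9 = 0.
  ⇒ x = 9/4

f''(x) = (13 - 4*x)*exp(-x)
Second-derivative test at each critical point:
  f''(9/4) = 0.4216 > 0 → local minimum

Critical points: x = 9/4 (local minimum)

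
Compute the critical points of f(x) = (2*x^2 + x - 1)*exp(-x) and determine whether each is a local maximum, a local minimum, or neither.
f'(x) = (-2*x^2 + 3*x + 2)*exp(-x)

Solve f'(x) = 0:
  f'(x) = (-2*x^2 + 3*x + 2)·exp(-x) and exp(-x) > 0 for every x, so f'(x) = 0 ⇔ -2*x^2 + 3*x + 2 = 0.
  Factor: -2*x^2 + 3*x + 2 = -(x - 2)*(2*x + 1) = 0.
  ⇒ x = -1/2, 2

f''(x) = (2*x^2 - 7*x + 1)*exp(-x)
Second-derivative test at each critical point:
  f''(-1/2) = 8.2436 > 0 → local minimum
  f''(2) = -0.6767 < 0 → local maximum

Critical points: x = -1/2 (local minimum); x = 2 (local maximum)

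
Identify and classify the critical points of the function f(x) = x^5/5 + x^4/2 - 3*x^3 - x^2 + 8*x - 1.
f'(x) = x^4 + 2*x^3 - 9*x^2 - 2*x + 8

Solve f'(x) = 0:
  Factor: x^4 + 2*x^3 - 9*x^2 - 2*x + 8 = (x - 2)*(x - 1)*(x + 1)*(x + 4) = 0.
  ⇒ x = -4, -1, 1, 2

f''(x) = 4*x^3 + 6*x^2 - 18*x - 2
Second-derivative test at each critical point:
  f''(-4) = -90 < 0 → local maximum
  f''(-1) = 18 > 0 → local minimum
  f''(1) = -10 < 0 → local maximum
  f''(2) = 18 > 0 → local minimum

Critical points: x = -4 (local maximum); x = -1 (local minimum); x = 1 (local maximum); x = 2 (local minimum)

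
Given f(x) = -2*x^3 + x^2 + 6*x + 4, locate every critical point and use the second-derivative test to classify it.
f'(x) = -6*x^2 + 2*x + 6

Solve f'(x) = 0:
  Factor: -6*x^2 + 2*x + 6 = -2*(3*x^2 - x - 3); 3*x^2 - x - 3 = 0 has no rational roots; quadratic formula: x = (1 ± √37)/6.
  ⇒ x = 1/6 - sqrt(37)/6 ≈ -0.8471, 1/6 + sqrt(37)/6 ≈ 1.1805

f''(x) = 2 - 12*x
Second-derivative test at each critical point:
  f''(-0.8471) = 12.1655 > 0 → local minimum
  f''(1.1805) = -12.1655 < 0 → local maximum

Critical points: x = 1/6 - sqrt(37)/6 ≈ -0.8471 (local minimum); x = 1/6 + sqrt(37)/6 ≈ 1.1805 (local maximum)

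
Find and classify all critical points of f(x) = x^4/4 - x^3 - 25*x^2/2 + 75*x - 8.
f'(x) = x^3 - 3*x^2 - 25*x + 75

Solve f'(x) = 0:
  Factor: x^3 - 3*x^2 - 25*x + 75 = (x - 5)*(x - 3)*(x + 5) = 0.
  ⇒ x = -5, 3, 5

f''(x) = 3*x^2 - 6*x - 25
Second-derivative test at each critical point:
  f''(-5) = 80 > 0 → local minimum
  f''(3) = -16 < 0 → local maximum
  f''(5) = 20 > 0 → local minimum

Critical points: x = -5 (local minimum); x = 3 (local maximum); x = 5 (local minimum)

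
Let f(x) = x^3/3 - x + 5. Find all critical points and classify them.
f'(x) = x^2 - 1

Solve f'(x) = 0:
  Factor: x^2 - 1 = (x - 1)*(x + 1) = 0.
  ⇒ x = -1, 1

f''(x) = 2*x
Second-derivative test at each critical point:
  f''(-1) = -2 < 0 → local maximum
  f''(1) = 2 > 0 → local minimum

Critical points: x = -1 (local maximum); x = 1 (local minimum)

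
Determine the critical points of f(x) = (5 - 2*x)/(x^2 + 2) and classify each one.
f'(x) = 2*(x^2 - 5*x - 2)/(x^4 + 4*x^2 + 4)

Solve f'(x) = 0:
  f'(x) = 2*(x^2 - 5*x - 2)/(x^2 + 2)^2; the denominator is positive wherever f is defined, so f'(x) = 0 ⇔ 2*x^2 - 10*x - 4 = 0.
  Factor: 2*x^2 - 10*x - 4 = 2*(x^2 - 5*x - 2); x^2 - 5*x - 2 = 0 has no rational roots; quadratic formula: x = (5 ± √33)/2.
  ⇒ x = 5/2 - sqrt(33)/2 ≈ -0.3723, 5/2 + sqrt(33)/2 ≈ 5.3723

f''(x) = 2*(4*x^2*(5 - 2*x) + (6*x - 5)*(x^2 + 2))/(x^2 + 2)^3
Second-derivative test at each critical point:
  f''(-0.3723) = -2.5121 < 0 → local maximum
  f''(5.3723) = 0.0121 > 0 → local minimum

Critical points: x = 5/2 - sqrt(33)/2 ≈ -0.3723 (local maximum); x = 5/2 + sqrt(33)/2 ≈ 5.3723 (local minimum)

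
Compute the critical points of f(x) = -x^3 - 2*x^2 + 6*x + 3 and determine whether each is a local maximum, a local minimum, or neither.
f'(x) = -3*x^2 - 4*x + 6

Solve f'(x) = 0:
  3*x^2 + 4*x - 6 = 0 has no rational roots; quadratic formula: x = (-4 ± √88)/6.
  ⇒ x = -sqrt(22)/3 - 2/3 ≈ -2.2301, -2/3 + sqrt(22)/3 ≈ 0.8968

f''(x) = -6*x - 4
Second-derivative test at each critical point:
  f''(-2.2301) = 9.3808 > 0 → local minimum
  f''(0.8968) = -9.3808 < 0 → local maximum

Critical points: x = -sqrt(22)/3 - 2/3 ≈ -2.2301 (local minimum); x = -2/3 + sqrt(22)/3 ≈ 0.8968 (local maximum)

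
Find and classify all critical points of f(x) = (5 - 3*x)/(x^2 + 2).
f'(x) = (3*x^2 - 10*x - 6)/(x^4 + 4*x^2 + 4)

Solve f'(x) = 0:
  f'(x) = (3*x^2 - 10*x - 6)/(x^2 + 2)^2; the denominator is positive wherever f is defined, so f'(x) = 0 ⇔ 3*x^2 - 10*x - 6 = 0.
  3*x^2 - 10*x - 6 = 0 has no rational roots; quadratic formula: x = (10 ± √172)/6.
  ⇒ x = 5/3 - sqrt(43)/3 ≈ -0.5191, 5/3 + sqrt(43)/3 ≈ 3.8525

f''(x) = 2*(4*x^2*(5 - 3*x) + (9*x - 5)*(x^2 + 2))/(x^2 + 2)^3
Second-derivative test at each critical point:
  f''(-0.5191) = -2.5462 < 0 → local maximum
  f''(3.8525) = 0.0462 > 0 → local minimum

Critical points: x = 5/3 - sqrt(43)/3 ≈ -0.5191 (local maximum); x = 5/3 + sqrt(43)/3 ≈ 3.8525 (local minimum)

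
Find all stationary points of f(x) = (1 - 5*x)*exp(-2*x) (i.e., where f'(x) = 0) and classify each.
f'(x) = (10*x - 7)*exp(-2*x)

Solve f'(x) = 0:
  f'(x) = (10*x - 7)·exp(-2*x) and exp(-2*x) > 0 for every x, so f'(x) = 0 ⇔ 10*x - 7 = 0.
  10*x - 7 = 0.
  ⇒ x = 7/10

f''(x) = 4*(6 - 5*x)*exp(-2*x)
Second-derivative test at each critical point:
  f''(7/10) = 2.4660 > 0 → local minimum

Critical points: x = 7/10 (local minimum)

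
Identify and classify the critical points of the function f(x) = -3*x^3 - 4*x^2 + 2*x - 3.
f'(x) = -9*x^2 - 8*x + 2

Solve f'(x) = 0:
  9*x^2 + 8*x - 2 = 0 has no rational roots; quadratic formula: x = (-8 ± √136)/18.
  ⇒ x = -sqrt(34)/9 - 4/9 ≈ -1.0923, -4/9 + sqrt(34)/9 ≈ 0.2034

f''(x) = -18*x - 8
Second-derivative test at each critical point:
  f''(-1.0923) = 11.6619 > 0 → local minimum
  f''(0.2034) = -11.6619 < 0 → local maximum

Critical points: x = -sqrt(34)/9 - 4/9 ≈ -1.0923 (local minimum); x = -4/9 + sqrt(34)/9 ≈ 0.2034 (local maximum)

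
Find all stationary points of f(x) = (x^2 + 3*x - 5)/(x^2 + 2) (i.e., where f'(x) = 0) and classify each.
f'(x) = (-3*x^2 + 14*x + 6)/(x^4 + 4*x^2 + 4)

Solve f'(x) = 0:
  f'(x) = -(3*x^2 - 14*x - 6)/(x^2 + 2)^2; the denominator is positive wherever f is defined, so f'(x) = 0 ⇔ -3*x^2 + 14*x + 6 = 0.
  3*x^2 - 14*x - 6 = 0 has no rational roots; quadratic formula: x = (14 ± √268)/6.
  ⇒ x = 7/3 - sqrt(67)/3 ≈ -0.3951, 7/3 + sqrt(67)/3 ≈ 5.0618

f''(x) = 2*(3*x^3 - 21*x^2 - 18*x + 14)/(x^6 + 6*x^4 + 12*x^2 + 8)
Second-derivative test at each critical point:
  f''(-0.3951) = 3.5215 > 0 → local minimum
  f''(5.0618) = -0.0215 < 0 → local maximum

Critical points: x = 7/3 - sqrt(67)/3 ≈ -0.3951 (local minimum); x = 7/3 + sqrt(67)/3 ≈ 5.0618 (local maximum)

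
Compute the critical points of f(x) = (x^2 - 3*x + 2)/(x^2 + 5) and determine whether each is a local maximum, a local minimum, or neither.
f'(x) = 3*(x^2 + 2*x - 5)/(x^4 + 10*x^2 + 25)

Solve f'(x) = 0:
  f'(x) = 3*(x^2 + 2*x - 5)/(x^2 + 5)^2; the denominator is positive wherever f is defined, so f'(x) = 0 ⇔ 3*x^2 + 6*x - 15 = 0.
  Factor: 3*x^2 + 6*x - 15 = 3*(x^2 + 2*x - 5); x^2 + 2*x - 5 = 0 has no rational roots; quadratic formula: x = (-2 ± √24)/2.
  ⇒ x = -sqrt(6) - 1 ≈ -3.4495, -1 + sqrt(6) ≈ 1.4495

f''(x) = 6*(-x^3 - 3*x^2 + 15*x + 5)/(x^6 + 15*x^4 + 75*x^2 + 125)
Second-derivative test at each critical point:
  f''(-3.4495) = -0.0515 < 0 → local maximum
  f''(1.4495) = 0.2915 > 0 → local minimum

Critical points: x = -sqrt(6) - 1 ≈ -3.4495 (local maximum); x = -1 + sqrt(6) ≈ 1.4495 (local minimum)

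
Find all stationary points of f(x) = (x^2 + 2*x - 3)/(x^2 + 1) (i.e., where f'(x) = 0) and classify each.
f'(x) = 2*(-x^2 + 4*x + 1)/(x^4 + 2*x^2 + 1)

Solve f'(x) = 0:
  f'(x) = -2*(x^2 - 4*x - 1)/(x^2 + 1)^2; the denominator is positive wherever f is defined, so f'(x) = 0 ⇔ -2*x^2 + 8*x + 2 = 0.
  Factor: -2*x^2 + 8*x + 2 = -2*(x^2 - 4*x - 1); x^2 - 4*x - 1 = 0 has no rational roots; quadratic formula: x = (4 ± √20)/2.
  ⇒ x = 2 - sqrt(5) ≈ -0.2361, 2 + sqrt(5) ≈ 4.2361

f''(x) = 4*(x^3 - 6*x^2 - 3*x + 2)/(x^6 + 3*x^4 + 3*x^2 + 1)
Second-derivative test at each critical point:
  f''(-0.2361) = 8.0249 > 0 → local minimum
  f''(4.2361) = -0.0249 < 0 → local maximum

Critical points: x = 2 - sqrt(5) ≈ -0.2361 (local minimum); x = 2 + sqrt(5) ≈ 4.2361 (local maximum)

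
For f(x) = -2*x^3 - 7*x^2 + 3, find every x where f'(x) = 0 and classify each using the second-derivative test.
f'(x) = 2*x*(-3*x - 7)

Solve f'(x) = 0:
  Factor: -6*x^2 - 14*x = -2*x*(3*x + 7) = 0.
  ⇒ x = -7/3, 0

f''(x) = -12*x - 14
Second-derivative test at each critical point:
  f''(-7/3) = 14 > 0 → local minimum
  f''(0) = -14 < 0 → local maximum

Critical points: x = -7/3 (local minimum); x = 0 (local maximum)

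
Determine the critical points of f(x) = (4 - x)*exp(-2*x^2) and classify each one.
f'(x) = (4*x*(x - 4) - 1)*exp(-2*x^2)

Solve f'(x) = 0:
  f'(x) = (4*x^2 - 16*x - 1)·exp(-2*x^2) and exp(-2*x^2) > 0 for every x, so f'(x) = 0 ⇔ 4*x^2 - 16*x - 1 = 0.
  4*x^2 - 16*x - 1 = 0 has no rational roots; quadratic formula: x = (16 ± √272)/8.
  ⇒ x = 2 - sqrt(17)/2 ≈ -0.0616, 2 + sqrt(17)/2 ≈ 4.0616

f''(x) = 4*(4*x^2*(4 - x) + 3*x - 4)*exp(-2*x^2)
Second-derivative test at each critical point:
  f''(-0.0616) = -16.3679 < 0 → local maximum
  f''(4.0616) = 7.742e-14 > 0 → local minimum

Critical points: x = 2 - sqrt(17)/2 ≈ -0.0616 (local maximum); x = 2 + sqrt(17)/2 ≈ 4.0616 (local minimum)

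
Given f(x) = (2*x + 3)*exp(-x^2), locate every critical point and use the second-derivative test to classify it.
f'(x) = 2*(-x*(2*x + 3) + 1)*exp(-x^2)

Solve f'(x) = 0:
  f'(x) = (-4*x^2 - 6*x + 2)·exp(-x^2) and exp(-x^2) > 0 for every x, so f'(x) = 0 ⇔ -4*x^2 - 6*x + 2 = 0.
  Factor: -4*x^2 - 6*x + 2 = -2*(2*x^2 + 3*x - 1); 2*x^2 + 3*x - 1 = 0 has no rational roots; quadratic formula: x = (-3 ± √17)/4.
  ⇒ x = -sqrt(17)/4 - 3/4 ≈ -1.7808, -3/4 + sqrt(17)/4 ≈ 0.2808

f''(x) = 2*(2*x^2*(2*x + 3) - 6*x - 3)*exp(-x^2)
Second-derivative test at each critical point:
  f''(-1.7808) = 0.3460 > 0 → local minimum
  f''(0.2808) = -7.6211 < 0 → local maximum

Critical points: x = -sqrt(17)/4 - 3/4 ≈ -1.7808 (local minimum); x = -3/4 + sqrt(17)/4 ≈ 0.2808 (local maximum)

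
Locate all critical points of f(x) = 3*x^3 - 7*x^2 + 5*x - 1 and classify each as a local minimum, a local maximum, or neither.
f'(x) = 9*x^2 - 14*x + 5

Solve f'(x) = 0:
  Factor: 9*x^2 - 14*x + 5 = (x - 1)*(9*x - 5) = 0.
  ⇒ x = 5/9, 1

f''(x) = 18*x - 14
Second-derivative test at each critical point:
  f''(5/9) = -4 < 0 → local maximum
  f''(1) = 4 > 0 → local minimum

Critical points: x = 5/9 (local maximum); x = 1 (local minimum)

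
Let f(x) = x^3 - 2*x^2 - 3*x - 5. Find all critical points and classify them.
f'(x) = 3*x^2 - 4*x - 3

Solve f'(x) = 0:
  3*x^2 - 4*x - 3 = 0 has no rational roots; quadratic formula: x = (4 ± √52)/6.
  ⇒ x = 2/3 - sqrt(13)/3 ≈ -0.5352, 2/3 + sqrt(13)/3 ≈ 1.8685

f''(x) = 6*x - 4
Second-derivative test at each critical point:
  f''(-0.5352) = -7.2111 < 0 → local maximum
  f''(1.8685) = 7.2111 > 0 → local minimum

Critical points: x = 2/3 - sqrt(13)/3 ≈ -0.5352 (local maximum); x = 2/3 + sqrt(13)/3 ≈ 1.8685 (local minimum)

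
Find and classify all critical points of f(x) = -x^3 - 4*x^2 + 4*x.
f'(x) = -3*x^2 - 8*x + 4

Solve f'(x) = 0:
  3*x^2 + 8*x - 4 = 0 has no rational roots; quadratic formula: x = (-8 ± √112)/6.
  ⇒ x = -2*sqrt(7)/3 - 4/3 ≈ -3.0972, -4/3 + 2*sqrt(7)/3 ≈ 0.4305

f''(x) = -6*x - 8
Second-derivative test at each critical point:
  f''(-3.0972) = 10.5830 > 0 → local minimum
  f''(0.4305) = -10.5830 < 0 → local maximum

Critical points: x = -2*sqrt(7)/3 - 4/3 ≈ -3.0972 (local minimum); x = -4/3 + 2*sqrt(7)/3 ≈ 0.4305 (local maximum)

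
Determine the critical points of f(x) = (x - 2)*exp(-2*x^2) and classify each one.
f'(x) = (-4*x*(x - 2) + 1)*exp(-2*x^2)

Solve f'(x) = 0:
  f'(x) = (-4*x^2 + 8*x + 1)·exp(-2*x^2) and exp(-2*x^2) > 0 for every x, so f'(x) = 0 ⇔ -4*x^2 + 8*x + 1 = 0.
  4*x^2 - 8*x - 1 = 0 has no rational roots; quadratic formula: x = (8 ± √80)/8.
  ⇒ x = 1 - sqrt(5)/2 ≈ -0.1180, 1 + sqrt(5)/2 ≈ 2.1180

f''(x) = 4*(4*x^2*(x - 2) - 3*x + 2)*exp(-2*x^2)
Second-derivative test at each critical point:
  f''(-0.1180) = 8.6985 > 0 → local minimum
  f''(2.1180) = -0.0011 < 0 → local maximum

Critical points: x = 1 - sqrt(5)/2 ≈ -0.1180 (local minimum); x = 1 + sqrt(5)/2 ≈ 2.1180 (local maximum)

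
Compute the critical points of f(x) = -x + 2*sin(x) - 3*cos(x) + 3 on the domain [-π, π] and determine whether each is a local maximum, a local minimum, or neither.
f'(x) = 3*sin(x) + 2*cos(x) - 1

Solve f'(x) = 0 on [-π, π]:
  f'(x) = 0 ⇔ 3*sin(x) + 2*cos(x) = 1. Write the left side as R·cos(x + φ) with R = √(2² + (-3)²) = sqrt(13), cos φ = 2*sqrt(13)/13, sin φ = -3*sqrt(13)/13; then cos(x + φ) = sqrt(13)/13. Solve for x and keep the solutions lying in [-π, π].
  ⇒ x = atan((3 - 4*sqrt(3))/(2 + 6*sqrt(3))) ≈ -0.3070, atan((3 + 4*sqrt(3))/(2 - 6*sqrt(3))) + pi ≈ 2.2726

f''(x) = -2*sin(x) + 3*cos(x)
Second-derivative test at each critical point:
  f''(-0.3070) = 3.4641 > 0 → local minimum
  f''(2.2726) = -3.4641 < 0 → local maximum

Critical points: x = atan((3 - 4*sqrt(3))/(2 + 6*sqrt(3))) ≈ -0.3070 (local minimum); x = atan((3 + 4*sqrt(3))/(2 - 6*sqrt(3))) + pi ≈ 2.2726 (local maximum)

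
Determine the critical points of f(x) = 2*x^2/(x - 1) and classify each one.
f'(x) = 2*x*(x - 2)/(x^2 - 2*x + 1)

Solve f'(x) = 0:
  f'(x) = 2*x*(x - 2)/(x - 1)^2; the denominator is positive wherever f is defined, so f'(x) = 0 ⇔ 2*x^2 - 4*x = 0.
  Factor: 2*x^2 - 4*x = 2*x*(x - 2) = 0.
  ⇒ x = 0, 2

f''(x) = 4/(x^3 - 3*x^2 + 3*x - 1)
Second-derivative test at each critical point:
  f''(0) = -4 < 0 → local maximum
  f''(2) = 4 > 0 → local minimum

Critical points: x = 0 (local maximum); x = 2 (local minimum)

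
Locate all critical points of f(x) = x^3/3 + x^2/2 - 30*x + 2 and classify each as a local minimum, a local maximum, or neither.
f'(x) = x^2 + x - 30

Solve f'(x) = 0:
  Factor: x^2 + x - 30 = (x - 5)*(x + 6) = 0.
  ⇒ x = -6, 5

f''(x) = 2*x + 1
Second-derivative test at each critical point:
  f''(-6) = -11 < 0 → local maximum
  f''(5) = 11 > 0 → local minimum

Critical points: x = -6 (local maximum); x = 5 (local minimum)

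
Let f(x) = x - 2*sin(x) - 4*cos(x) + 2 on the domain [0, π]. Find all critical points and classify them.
f'(x) = 4*sin(x) - 2*cos(x) + 1

Solve f'(x) = 0 on [0, π]:
  f'(x) = 0 ⇔ 4*sin(x) - 2*cos(x) = -1. Write the left side as R·cos(x + φ) with R = √((-2)² + (-4)²) = 2*sqrt(5), cos φ = -sqrt(5)/5, sin φ = -2*sqrt(5)/5; then cos(x + φ) = -sqrt(5)/10. Solve for x and keep the solutions lying in [0, π].
  ⇒ x = atan((-2 + sqrt(19))/(1 + 2*sqrt(19))) ≈ 0.2381

f''(x) = 2*sin(x) + 4*cos(x)
Second-derivative test at each critical point:
  f''(0.2381) = 4.3589 > 0 → local minimum

Critical points: x = atan((-2 + sqrt(19))/(1 + 2*sqrt(19))) ≈ 0.2381 (local minimum)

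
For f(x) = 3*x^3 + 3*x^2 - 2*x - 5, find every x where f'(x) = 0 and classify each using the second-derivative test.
f'(x) = 9*x^2 + 6*x - 2

Solve f'(x) = 0:
  9*x^2 + 6*x - 2 = 0 has no rational roots; quadratic formula: x = (-6 ± √108)/18.
  ⇒ x = -sqrt(3)/3 - 1/3 ≈ -0.9107, -1/3 + sqrt(3)/3 ≈ 0.2440

f''(x) = 18*x + 6
Second-derivative test at each critical point:
  f''(-0.9107) = -10.3923 < 0 → local maximum
  f''(0.2440) = 10.3923 > 0 → local minimum

Critical points: x = -sqrt(3)/3 - 1/3 ≈ -0.9107 (local maximum); x = -1/3 + sqrt(3)/3 ≈ 0.2440 (local minimum)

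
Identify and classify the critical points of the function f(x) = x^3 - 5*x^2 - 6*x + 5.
f'(x) = 3*x^2 - 10*x - 6

Solve f'(x) = 0:
  3*x^2 - 10*x - 6 = 0 has no rational roots; quadratic formula: x = (10 ± √172)/6.
  ⇒ x = 5/3 - sqrt(43)/3 ≈ -0.5191, 5/3 + sqrt(43)/3 ≈ 3.8525

f''(x) = 6*x - 10
Second-derivative test at each critical point:
  f''(-0.5191) = -13.1149 < 0 → local maximum
  f''(3.8525) = 13.1149 > 0 → local minimum

Critical points: x = 5/3 - sqrt(43)/3 ≈ -0.5191 (local maximum); x = 5/3 + sqrt(43)/3 ≈ 3.8525 (local minimum)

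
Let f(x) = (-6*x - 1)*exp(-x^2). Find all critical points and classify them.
f'(x) = 2*(x*(6*x + 1) - 3)*exp(-x^2)

Solve f'(x) = 0:
  f'(x) = (12*x^2 + 2*x - 6)·exp(-x^2) and exp(-x^2) > 0 for every x, so f'(x) = 0 ⇔ 12*x^2 + 2*x - 6 = 0.
  Factor: 12*x^2 + 2*x - 6 = 2*(6*x^2 + x - 3); 6*x^2 + x - 3 = 0 has no rational roots; quadratic formula: x = (-1 ± √73)/12.
  ⇒ x = -sqrt(73)/12 - 1/12 ≈ -0.7953, -1/12 + sqrt(73)/12 ≈ 0.6287

f''(x) = 2*(-12*x^3 - 2*x^2 + 18*x + 1)*exp(-x^2)
Second-derivative test at each critical point:
  f''(-0.7953) = -9.0777 < 0 → local maximum
  f''(0.6287) = 11.5093 > 0 → local minimum

Critical points: x = -sqrt(73)/12 - 1/12 ≈ -0.7953 (local maximum); x = -1/12 + sqrt(73)/12 ≈ 0.6287 (local minimum)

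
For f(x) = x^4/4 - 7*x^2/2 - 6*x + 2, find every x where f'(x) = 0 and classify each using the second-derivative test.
f'(x) = x^3 - 7*x - 6

Solve f'(x) = 0:
  Factor: x^3 - 7*x - 6 = (x - 3)*(x + 1)*(x + 2) = 0.
  ⇒ x = -2, -1, 3

f''(x) = 3*x^2 - 7
Second-derivative test at each critical point:
  f''(-2) = 5 > 0 → local minimum
  f''(-1) = -4 < 0 → local maximum
  f''(3) = 20 > 0 → local minimum

Critical points: x = -2 (local minimum); x = -1 (local maximum); x = 3 (local minimum)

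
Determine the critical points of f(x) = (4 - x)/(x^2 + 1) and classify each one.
f'(x) = (-x^2 + 2*x*(x - 4) - 1)/(x^2 + 1)^2

Solve f'(x) = 0:
  f'(x) = (x^2 - 8*x - 1)/(x^2 + 1)^2; the denominator is positive wherever f is defined, so f'(x) = 0 ⇔ x^2 - 8*x - 1 = 0.
  x^2 - 8*x - 1 = 0 has no rational roots; quadratic formula: x = (8 ± √68)/2.
  ⇒ x = 4 - sqrt(17) ≈ -0.1231, 4 + sqrt(17) ≈ 8.1231

f''(x) = 2*(4*x^2*(4 - x) + (3*x - 4)*(x^2 + 1))/(x^2 + 1)^3
Second-derivative test at each critical point:
  f''(-0.1231) = -8.0018 < 0 → local maximum
  f''(8.1231) = 0.0018 > 0 → local minimum

Critical points: x = 4 - sqrt(17) ≈ -0.1231 (local maximum); x = 4 + sqrt(17) ≈ 8.1231 (local minimum)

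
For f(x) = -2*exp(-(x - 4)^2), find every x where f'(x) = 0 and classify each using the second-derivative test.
f'(x) = 4*(x - 4)*exp(-(x - 4)^2)

Solve f'(x) = 0:
  f'(x) = (4*x - 16)·exp(-(x - 4)^2) and exp(-(x - 4)^2) > 0 for every x, so f'(x) = 0 ⇔ 4*x - 16 = 0.
  Factor: 4*x - 16 = 4*(x - 4) = 0.
  ⇒ x = 4

f''(x) = 4*(1 - 2*(x - 4)^2)*exp(-(x - 4)^2)
Second-derivative test at each critical point:
  f''(4) = 4 > 0 → local minimum

Critical points: x = 4 (local minimum)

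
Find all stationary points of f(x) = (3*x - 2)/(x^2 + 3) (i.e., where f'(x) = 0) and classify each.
f'(x) = (-3*x^2 + 4*x + 9)/(x^4 + 6*x^2 + 9)

Solve f'(x) = 0:
  f'(x) = -(3*x^2 - 4*x - 9)/(x^2 + 3)^2; the denominator is positive wherever f is defined, so f'(x) = 0 ⇔ -3*x^2 + 4*x + 9 = 0.
  3*x^2 - 4*x - 9 = 0 has no rational roots; quadratic formula: x = (4 ± √124)/6.
  ⇒ x = 2/3 - sqrt(31)/3 ≈ -1.1893, 2/3 + sqrt(31)/3 ≈ 2.5226

f''(x) = 2*(4*x^2*(3*x - 2) + (2 - 9*x)*(x^2 + 3))/(x^2 + 3)^3
Second-derivative test at each critical point:
  f''(-1.1893) = 0.5715 > 0 → local minimum
  f''(2.5226) = -0.1270 < 0 → local maximum

Critical points: x = 2/3 - sqrt(31)/3 ≈ -1.1893 (local minimum); x = 2/3 + sqrt(31)/3 ≈ 2.5226 (local maximum)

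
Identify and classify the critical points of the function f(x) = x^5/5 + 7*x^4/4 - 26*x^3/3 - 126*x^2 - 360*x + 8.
f'(x) = x^4 + 7*x^3 - 26*x^2 - 252*x - 360

Solve f'(x) = 0:
  Factor: x^4 + 7*x^3 - 26*x^2 - 252*x - 360 = (x - 6)*(x + 2)*(x + 5)*(x + 6) = 0.
  ⇒ x = -6, -5, -2, 6

f''(x) = 4*x^3 + 21*x^2 - 52*x - 252
Second-derivative test at each critical point:
  f''(-6) = -48 < 0 → local maximum
  f''(-5) = 33 > 0 → local minimum
  f''(-2) = -96 < 0 → local maximum
  f''(6) = 1056 > 0 → local minimum

Critical points: x = -6 (local maximum); x = -5 (local minimum); x = -2 (local maximum); x = 6 (local minimum)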